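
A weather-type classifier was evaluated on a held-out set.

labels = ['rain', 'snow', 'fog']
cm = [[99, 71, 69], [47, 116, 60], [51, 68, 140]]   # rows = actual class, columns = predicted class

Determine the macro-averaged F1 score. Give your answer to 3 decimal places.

Per-class F1 score (2·TP/(2·TP+FP+FN)):
  rain: TP=99, FP=47+51=98, FN=71+69=140 → 198/436 = 0.4541
  snow: TP=116, FP=71+68=139, FN=47+60=107 → 232/478 = 0.4854
  fog: TP=140, FP=69+60=129, FN=51+68=119 → 280/528 = 0.5303
Macro-F1 score = mean = (0.4541 + 0.4854 + 0.5303) / 3 = 0.490

0.490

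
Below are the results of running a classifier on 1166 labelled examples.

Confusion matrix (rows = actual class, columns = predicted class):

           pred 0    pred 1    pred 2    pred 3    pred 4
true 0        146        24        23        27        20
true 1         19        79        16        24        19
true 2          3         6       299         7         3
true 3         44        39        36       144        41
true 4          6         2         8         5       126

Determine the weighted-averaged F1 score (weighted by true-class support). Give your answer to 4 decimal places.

0.6697

Per-class F1 score (2·TP/(2·TP+FP+FN)):
  0: TP=146, FP=19+3+44+6=72, FN=24+23+27+20=94 → 292/458 = 0.63755
  1: TP=79, FP=24+6+39+2=71, FN=19+16+24+19=78 → 158/307 = 0.51466
  2: TP=299, FP=23+16+36+8=83, FN=3+6+7+3=19 → 598/700 = 0.85429
  3: TP=144, FP=27+24+7+5=63, FN=44+39+36+41=160 → 288/511 = 0.56360
  4: TP=126, FP=20+19+3+41=83, FN=6+2+8+5=21 → 252/356 = 0.70787
Weighted-F1 score = Σ (supportᵢ/N)·F1 scoreᵢ with N=1166: (240/1166)·0.63755 + (157/1166)·0.51466 + (318/1166)·0.85429 + (304/1166)·0.56360 + (147/1166)·0.70787 = 0.6697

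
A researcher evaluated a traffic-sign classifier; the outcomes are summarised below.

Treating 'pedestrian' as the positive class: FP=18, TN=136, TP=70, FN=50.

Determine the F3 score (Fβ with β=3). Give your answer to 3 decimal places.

Fβ = (1+β²)·TP / ((1+β²)·TP + β²·FN + FP), with β²=9
= 10·70 / (10·70 + 9·50 + 18) = 0.599

0.599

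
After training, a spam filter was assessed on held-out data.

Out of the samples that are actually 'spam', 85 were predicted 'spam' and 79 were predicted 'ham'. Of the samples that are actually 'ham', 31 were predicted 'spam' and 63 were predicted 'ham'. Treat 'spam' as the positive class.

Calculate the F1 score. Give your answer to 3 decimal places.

Precision = TP/(TP+FP) = 85/116 = 0.7328
Recall = TP/(TP+FN) = 85/164 = 0.5183
F1 = 2·TP/(2·TP+FP+FN) = 170/280 = 0.607

0.607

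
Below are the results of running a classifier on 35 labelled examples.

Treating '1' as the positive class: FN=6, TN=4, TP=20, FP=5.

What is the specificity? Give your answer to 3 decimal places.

Specificity = TN/(TN+FP) = 4/(4+5) = 0.444

0.444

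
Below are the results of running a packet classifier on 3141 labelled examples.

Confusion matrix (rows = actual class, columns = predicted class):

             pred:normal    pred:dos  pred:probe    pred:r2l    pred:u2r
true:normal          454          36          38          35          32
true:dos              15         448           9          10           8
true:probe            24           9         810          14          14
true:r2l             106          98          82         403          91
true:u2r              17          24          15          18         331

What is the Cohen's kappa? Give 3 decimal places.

0.720

Observed agreement pₒ = trace/N = 2446/3141 = 0.7787
Expected agreement pₑ = Σ (rowᵢ·colᵢ)/N² = (595·616 + 490·615 + 871·954 + 780·480 + 405·476)/3141² = 0.2094
κ = (pₒ − pₑ)/(1 − pₑ) = (0.7787 − 0.2094)/(1 − 0.2094) = 0.720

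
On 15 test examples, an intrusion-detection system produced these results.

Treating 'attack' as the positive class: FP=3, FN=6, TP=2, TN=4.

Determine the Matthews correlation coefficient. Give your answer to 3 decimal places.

MCC = (TP·TN − FP·FN) / √((TP+FP)(TP+FN)(TN+FP)(TN+FN))
Numerator = 2·4 − 3·6 = -10
Denominator = √(5·8·7·10) = √2800 = 52.9150
MCC = -10 / 52.9150 = -0.189

-0.189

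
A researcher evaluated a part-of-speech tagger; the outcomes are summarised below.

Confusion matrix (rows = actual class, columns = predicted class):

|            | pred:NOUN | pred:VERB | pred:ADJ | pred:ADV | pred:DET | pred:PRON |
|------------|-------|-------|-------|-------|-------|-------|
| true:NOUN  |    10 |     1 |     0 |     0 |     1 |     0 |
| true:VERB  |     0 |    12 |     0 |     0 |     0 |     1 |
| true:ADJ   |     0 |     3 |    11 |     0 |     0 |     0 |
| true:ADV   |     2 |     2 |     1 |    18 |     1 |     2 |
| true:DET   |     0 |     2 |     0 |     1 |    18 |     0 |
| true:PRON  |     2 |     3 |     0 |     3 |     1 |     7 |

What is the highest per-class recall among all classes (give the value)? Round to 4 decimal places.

Per-class recall (TP/(TP+FN)):
  NOUN: TP=10, FN=1+0+0+1+0=2 → 10/12 = 0.83333
  VERB: TP=12, FN=0+0+0+0+1=1 → 12/13 = 0.92308
  ADJ: TP=11, FN=0+3+0+0+0=3 → 11/14 = 0.78571
  ADV: TP=18, FN=2+2+1+1+2=8 → 18/26 = 0.69231
  DET: TP=18, FN=0+2+0+1+0=3 → 18/21 = 0.85714
  PRON: TP=7, FN=2+3+0+3+1=9 → 7/16 = 0.43750
Highest is class 'VERB' with recall = 0.9231.

0.9231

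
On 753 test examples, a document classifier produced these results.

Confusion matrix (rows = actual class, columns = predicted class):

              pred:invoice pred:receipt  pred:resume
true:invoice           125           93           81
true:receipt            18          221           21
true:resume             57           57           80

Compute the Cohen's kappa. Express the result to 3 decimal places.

0.344

Observed agreement pₒ = trace/N = 426/753 = 0.5657
Expected agreement pₑ = Σ (rowᵢ·colᵢ)/N² = (299·200 + 260·371 + 194·182)/753² = 0.3379
κ = (pₒ − pₑ)/(1 − pₑ) = (0.5657 − 0.3379)/(1 − 0.3379) = 0.344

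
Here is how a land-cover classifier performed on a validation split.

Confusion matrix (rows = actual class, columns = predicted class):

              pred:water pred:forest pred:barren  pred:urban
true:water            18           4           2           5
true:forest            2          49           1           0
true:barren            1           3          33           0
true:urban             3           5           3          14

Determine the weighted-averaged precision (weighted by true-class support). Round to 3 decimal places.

0.792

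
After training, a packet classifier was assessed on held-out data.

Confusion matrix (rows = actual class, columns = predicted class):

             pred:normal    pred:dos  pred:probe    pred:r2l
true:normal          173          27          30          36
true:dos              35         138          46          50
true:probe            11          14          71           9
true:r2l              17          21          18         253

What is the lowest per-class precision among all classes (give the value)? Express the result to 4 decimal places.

0.4303

Per-class precision (TP/(TP+FP)):
  normal: TP=173, FP=35+11+17=63 → 173/236 = 0.73305
  dos: TP=138, FP=27+14+21=62 → 138/200 = 0.69000
  probe: TP=71, FP=30+46+18=94 → 71/165 = 0.43030
  r2l: TP=253, FP=36+50+9=95 → 253/348 = 0.72701
Lowest is class 'probe' with precision = 0.4303.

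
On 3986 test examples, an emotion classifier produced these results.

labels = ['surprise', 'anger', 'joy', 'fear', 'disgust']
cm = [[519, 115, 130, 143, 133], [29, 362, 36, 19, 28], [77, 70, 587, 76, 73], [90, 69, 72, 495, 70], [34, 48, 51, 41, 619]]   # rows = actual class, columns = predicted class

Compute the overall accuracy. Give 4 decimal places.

Accuracy = trace / total = (519+362+587+495+619=2582) / 3986 = 2582/3986 = 0.6478

0.6478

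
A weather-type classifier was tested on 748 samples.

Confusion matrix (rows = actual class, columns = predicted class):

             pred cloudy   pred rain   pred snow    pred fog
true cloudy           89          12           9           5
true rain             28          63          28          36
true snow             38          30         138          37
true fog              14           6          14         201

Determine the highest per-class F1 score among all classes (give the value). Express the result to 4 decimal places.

0.7821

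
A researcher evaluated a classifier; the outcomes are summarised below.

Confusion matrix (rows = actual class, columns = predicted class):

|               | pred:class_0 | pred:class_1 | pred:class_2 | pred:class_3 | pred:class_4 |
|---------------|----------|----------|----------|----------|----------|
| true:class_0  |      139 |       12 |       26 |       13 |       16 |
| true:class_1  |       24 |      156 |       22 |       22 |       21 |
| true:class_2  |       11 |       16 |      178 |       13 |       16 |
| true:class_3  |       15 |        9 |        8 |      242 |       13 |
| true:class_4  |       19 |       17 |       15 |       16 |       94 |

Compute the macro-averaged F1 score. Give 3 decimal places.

Per-class F1 score (2·TP/(2·TP+FP+FN)):
  class_0: TP=139, FP=24+11+15+19=69, FN=12+26+13+16=67 → 278/414 = 0.6715
  class_1: TP=156, FP=12+16+9+17=54, FN=24+22+22+21=89 → 312/455 = 0.6857
  class_2: TP=178, FP=26+22+8+15=71, FN=11+16+13+16=56 → 356/483 = 0.7371
  class_3: TP=242, FP=13+22+13+16=64, FN=15+9+8+13=45 → 484/593 = 0.8162
  class_4: TP=94, FP=16+21+16+13=66, FN=19+17+15+16=67 → 188/321 = 0.5857
Macro-F1 score = mean = (0.6715 + 0.6857 + 0.7371 + 0.8162 + 0.5857) / 5 = 0.699

0.699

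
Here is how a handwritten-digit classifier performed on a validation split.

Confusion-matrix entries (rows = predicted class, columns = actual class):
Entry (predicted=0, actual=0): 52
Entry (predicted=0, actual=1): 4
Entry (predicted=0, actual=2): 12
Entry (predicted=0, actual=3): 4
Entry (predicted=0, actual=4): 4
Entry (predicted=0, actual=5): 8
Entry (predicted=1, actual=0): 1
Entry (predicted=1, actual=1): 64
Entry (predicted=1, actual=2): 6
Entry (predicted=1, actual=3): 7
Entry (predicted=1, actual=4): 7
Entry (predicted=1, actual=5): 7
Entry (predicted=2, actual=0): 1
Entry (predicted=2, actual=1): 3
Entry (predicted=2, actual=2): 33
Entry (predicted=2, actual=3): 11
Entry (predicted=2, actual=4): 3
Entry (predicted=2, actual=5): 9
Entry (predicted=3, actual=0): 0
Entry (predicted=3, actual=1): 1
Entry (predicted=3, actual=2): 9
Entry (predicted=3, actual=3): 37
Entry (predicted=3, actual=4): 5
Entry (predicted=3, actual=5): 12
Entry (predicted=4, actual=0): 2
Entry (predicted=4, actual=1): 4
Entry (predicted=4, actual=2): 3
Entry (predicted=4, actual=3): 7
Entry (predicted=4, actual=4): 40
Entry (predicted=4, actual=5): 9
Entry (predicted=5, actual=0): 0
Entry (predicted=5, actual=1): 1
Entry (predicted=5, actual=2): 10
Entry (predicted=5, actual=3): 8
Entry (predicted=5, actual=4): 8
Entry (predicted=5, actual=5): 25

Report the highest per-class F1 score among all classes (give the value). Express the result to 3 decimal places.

0.757

Per-class F1 score (2·TP/(2·TP+FP+FN)):
  0: TP=52, FP=4+12+4+4+8=32, FN=1+1+0+2+0=4 → 104/140 = 0.7429
  1: TP=64, FP=1+6+7+7+7=28, FN=4+3+1+4+1=13 → 128/169 = 0.7574
  2: TP=33, FP=1+3+11+3+9=27, FN=12+6+9+3+10=40 → 66/133 = 0.4962
  3: TP=37, FP=0+1+9+5+12=27, FN=4+7+11+7+8=37 → 74/138 = 0.5362
  4: TP=40, FP=2+4+3+7+9=25, FN=4+7+3+5+8=27 → 80/132 = 0.6061
  5: TP=25, FP=0+1+10+8+8=27, FN=8+7+9+12+9=45 → 50/122 = 0.4098
Highest is class '1' with F1 score = 0.757.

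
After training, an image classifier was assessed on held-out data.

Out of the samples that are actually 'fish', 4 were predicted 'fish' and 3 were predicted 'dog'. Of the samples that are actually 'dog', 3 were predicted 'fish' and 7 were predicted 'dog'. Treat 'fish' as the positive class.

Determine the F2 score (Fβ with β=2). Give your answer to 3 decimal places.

0.571

Fβ = (1+β²)·TP / ((1+β²)·TP + β²·FN + FP), with β²=4
= 5·4 / (5·4 + 4·3 + 3) = 0.571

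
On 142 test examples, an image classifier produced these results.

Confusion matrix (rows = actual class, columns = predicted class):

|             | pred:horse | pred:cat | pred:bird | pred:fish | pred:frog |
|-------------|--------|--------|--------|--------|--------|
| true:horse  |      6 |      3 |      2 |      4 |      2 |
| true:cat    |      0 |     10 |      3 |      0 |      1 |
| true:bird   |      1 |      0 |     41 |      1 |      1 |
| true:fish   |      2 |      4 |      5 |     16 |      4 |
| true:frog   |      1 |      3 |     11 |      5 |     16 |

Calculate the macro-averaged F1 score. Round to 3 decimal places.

Per-class F1 score (2·TP/(2·TP+FP+FN)):
  horse: TP=6, FP=0+1+2+1=4, FN=3+2+4+2=11 → 12/27 = 0.4444
  cat: TP=10, FP=3+0+4+3=10, FN=0+3+0+1=4 → 20/34 = 0.5882
  bird: TP=41, FP=2+3+5+11=21, FN=1+0+1+1=3 → 82/106 = 0.7736
  fish: TP=16, FP=4+0+1+5=10, FN=2+4+5+4=15 → 32/57 = 0.5614
  frog: TP=16, FP=2+1+1+4=8, FN=1+3+11+5=20 → 32/60 = 0.5333
Macro-F1 score = mean = (0.4444 + 0.5882 + 0.7736 + 0.5614 + 0.5333) / 5 = 0.580

0.580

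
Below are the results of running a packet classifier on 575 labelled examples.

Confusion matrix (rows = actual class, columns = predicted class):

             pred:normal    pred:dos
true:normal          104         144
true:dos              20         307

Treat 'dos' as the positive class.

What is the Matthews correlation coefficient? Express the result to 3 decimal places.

0.431

MCC = (TP·TN − FP·FN) / √((TP+FP)(TP+FN)(TN+FP)(TN+FN))
Numerator = 307·104 − 144·20 = 29048
Denominator = √(451·327·248·124) = √4535212704 = 67343.9879
MCC = 29048 / 67343.9879 = 0.431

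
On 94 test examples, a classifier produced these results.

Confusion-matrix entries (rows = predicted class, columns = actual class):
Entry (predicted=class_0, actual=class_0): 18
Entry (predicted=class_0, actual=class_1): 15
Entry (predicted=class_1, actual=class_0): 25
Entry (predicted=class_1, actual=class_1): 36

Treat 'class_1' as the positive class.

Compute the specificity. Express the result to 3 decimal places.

Specificity = TN/(TN+FP) = 18/(18+25) = 0.419

0.419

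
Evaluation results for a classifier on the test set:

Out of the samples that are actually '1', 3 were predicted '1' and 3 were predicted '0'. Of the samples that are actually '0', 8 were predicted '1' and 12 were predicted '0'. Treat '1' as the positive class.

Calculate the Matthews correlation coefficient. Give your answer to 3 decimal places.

MCC = (TP·TN − FP·FN) / √((TP+FP)(TP+FN)(TN+FP)(TN+FN))
Numerator = 3·12 − 8·3 = 12
Denominator = √(11·6·20·15) = √19800 = 140.7125
MCC = 12 / 140.7125 = 0.085

0.085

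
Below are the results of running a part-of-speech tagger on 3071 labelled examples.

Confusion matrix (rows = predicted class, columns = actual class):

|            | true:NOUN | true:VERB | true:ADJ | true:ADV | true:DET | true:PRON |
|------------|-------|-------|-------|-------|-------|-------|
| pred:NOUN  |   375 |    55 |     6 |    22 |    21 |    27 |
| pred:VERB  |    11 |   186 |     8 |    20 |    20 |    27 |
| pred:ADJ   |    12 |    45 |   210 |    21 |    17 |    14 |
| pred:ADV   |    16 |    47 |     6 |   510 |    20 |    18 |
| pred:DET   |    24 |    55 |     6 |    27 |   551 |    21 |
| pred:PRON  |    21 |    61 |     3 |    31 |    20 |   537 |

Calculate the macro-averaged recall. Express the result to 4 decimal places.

Per-class recall (TP/(TP+FN)):
  NOUN: TP=375, FN=11+12+16+24+21=84 → 375/459 = 0.81699
  VERB: TP=186, FN=55+45+47+55+61=263 → 186/449 = 0.41425
  ADJ: TP=210, FN=6+8+6+6+3=29 → 210/239 = 0.87866
  ADV: TP=510, FN=22+20+21+27+31=121 → 510/631 = 0.80824
  DET: TP=551, FN=21+20+17+20+20=98 → 551/649 = 0.84900
  PRON: TP=537, FN=27+27+14+18+21=107 → 537/644 = 0.83385
Macro-recall = mean = (0.81699 + 0.41425 + 0.87866 + 0.80824 + 0.84900 + 0.83385) / 6 = 0.7668

0.7668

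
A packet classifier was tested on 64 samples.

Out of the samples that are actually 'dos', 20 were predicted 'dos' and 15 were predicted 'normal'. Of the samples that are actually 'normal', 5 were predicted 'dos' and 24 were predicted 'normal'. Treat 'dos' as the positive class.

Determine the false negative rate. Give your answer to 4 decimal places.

FNR = FN/(FN+TP) = 15/(15+20) = 0.4286

0.4286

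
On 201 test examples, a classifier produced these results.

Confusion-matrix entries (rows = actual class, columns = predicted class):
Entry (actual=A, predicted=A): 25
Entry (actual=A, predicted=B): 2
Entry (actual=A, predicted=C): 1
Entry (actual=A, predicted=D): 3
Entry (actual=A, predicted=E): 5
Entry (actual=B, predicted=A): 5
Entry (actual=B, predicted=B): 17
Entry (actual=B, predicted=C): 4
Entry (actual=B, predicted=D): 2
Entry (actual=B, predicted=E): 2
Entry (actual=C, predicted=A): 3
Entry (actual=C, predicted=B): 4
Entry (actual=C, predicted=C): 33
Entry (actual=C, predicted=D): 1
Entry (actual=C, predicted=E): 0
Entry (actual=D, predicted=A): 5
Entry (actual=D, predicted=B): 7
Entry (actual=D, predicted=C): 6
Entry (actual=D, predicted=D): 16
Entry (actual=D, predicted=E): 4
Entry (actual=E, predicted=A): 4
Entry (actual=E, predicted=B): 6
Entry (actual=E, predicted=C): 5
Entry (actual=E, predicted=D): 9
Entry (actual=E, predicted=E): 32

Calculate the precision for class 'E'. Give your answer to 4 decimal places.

0.7442

precision = TP/(TP+FP).
E: TP=32, FP=5+2+0+4=11 → 32/43 = 0.74419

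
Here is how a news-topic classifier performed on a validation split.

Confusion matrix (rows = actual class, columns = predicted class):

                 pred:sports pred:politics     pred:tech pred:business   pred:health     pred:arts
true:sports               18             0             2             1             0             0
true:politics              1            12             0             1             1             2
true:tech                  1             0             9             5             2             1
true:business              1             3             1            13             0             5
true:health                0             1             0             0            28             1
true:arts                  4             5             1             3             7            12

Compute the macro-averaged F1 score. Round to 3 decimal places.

0.639

Per-class F1 score (2·TP/(2·TP+FP+FN)):
  sports: TP=18, FP=1+1+1+0+4=7, FN=0+2+1+0+0=3 → 36/46 = 0.7826
  politics: TP=12, FP=0+0+3+1+5=9, FN=1+0+1+1+2=5 → 24/38 = 0.6316
  tech: TP=9, FP=2+0+1+0+1=4, FN=1+0+5+2+1=9 → 18/31 = 0.5806
  business: TP=13, FP=1+1+5+0+3=10, FN=1+3+1+0+5=10 → 26/46 = 0.5652
  health: TP=28, FP=0+1+2+0+7=10, FN=0+1+0+0+1=2 → 56/68 = 0.8235
  arts: TP=12, FP=0+2+1+5+1=9, FN=4+5+1+3+7=20 → 24/53 = 0.4528
Macro-F1 score = mean = (0.7826 + 0.6316 + 0.5806 + 0.5652 + 0.8235 + 0.4528) / 6 = 0.639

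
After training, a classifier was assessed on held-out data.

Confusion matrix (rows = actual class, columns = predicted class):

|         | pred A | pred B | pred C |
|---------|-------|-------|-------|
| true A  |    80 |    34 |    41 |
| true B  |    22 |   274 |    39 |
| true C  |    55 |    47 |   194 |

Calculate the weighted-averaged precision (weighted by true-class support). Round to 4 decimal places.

0.6961

Per-class precision (TP/(TP+FP)):
  A: TP=80, FP=22+55=77 → 80/157 = 0.50955
  B: TP=274, FP=34+47=81 → 274/355 = 0.77183
  C: TP=194, FP=41+39=80 → 194/274 = 0.70803
Weighted-precision = Σ (supportᵢ/N)·precisionᵢ with N=786: (155/786)·0.50955 + (335/786)·0.77183 + (296/786)·0.70803 = 0.6961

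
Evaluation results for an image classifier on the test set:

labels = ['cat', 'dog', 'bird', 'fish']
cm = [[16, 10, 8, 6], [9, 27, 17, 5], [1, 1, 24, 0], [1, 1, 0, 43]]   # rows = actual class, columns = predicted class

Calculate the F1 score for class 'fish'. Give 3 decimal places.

0.869

One-vs-rest for 'fish': TP = diagonal; FP = other classes predicted 'fish'; FN = 'fish' predicted as other.
F1 score = 2·TP/(2·TP+FP+FN).
fish: TP=43, FP=6+5+0=11, FN=1+1+0=2 → 86/99 = 0.8687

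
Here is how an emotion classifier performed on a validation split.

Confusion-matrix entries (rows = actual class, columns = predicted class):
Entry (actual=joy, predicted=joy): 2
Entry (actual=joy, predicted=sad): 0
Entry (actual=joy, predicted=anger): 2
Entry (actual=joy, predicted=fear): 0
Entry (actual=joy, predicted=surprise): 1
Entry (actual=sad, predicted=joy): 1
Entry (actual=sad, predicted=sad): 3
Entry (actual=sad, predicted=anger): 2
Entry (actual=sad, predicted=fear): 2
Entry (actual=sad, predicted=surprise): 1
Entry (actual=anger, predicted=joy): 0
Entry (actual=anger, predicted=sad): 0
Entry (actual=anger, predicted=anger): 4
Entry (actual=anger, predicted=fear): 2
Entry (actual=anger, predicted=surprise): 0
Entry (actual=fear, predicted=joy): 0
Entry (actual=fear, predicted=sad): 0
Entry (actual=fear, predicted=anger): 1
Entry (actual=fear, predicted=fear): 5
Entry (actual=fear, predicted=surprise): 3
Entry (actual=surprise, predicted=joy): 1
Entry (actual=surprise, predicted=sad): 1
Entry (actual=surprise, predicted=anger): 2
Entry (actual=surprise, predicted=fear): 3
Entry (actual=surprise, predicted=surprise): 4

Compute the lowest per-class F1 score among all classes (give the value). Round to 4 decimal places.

0.4000

Per-class F1 score (2·TP/(2·TP+FP+FN)):
  joy: TP=2, FP=1+0+0+1=2, FN=0+2+0+1=3 → 4/9 = 0.44444
  sad: TP=3, FP=0+0+0+1=1, FN=1+2+2+1=6 → 6/13 = 0.46154
  anger: TP=4, FP=2+2+1+2=7, FN=0+0+2+0=2 → 8/17 = 0.47059
  fear: TP=5, FP=0+2+2+3=7, FN=0+0+1+3=4 → 10/21 = 0.47619
  surprise: TP=4, FP=1+1+0+3=5, FN=1+1+2+3=7 → 8/20 = 0.40000
Lowest is class 'surprise' with F1 score = 0.4000.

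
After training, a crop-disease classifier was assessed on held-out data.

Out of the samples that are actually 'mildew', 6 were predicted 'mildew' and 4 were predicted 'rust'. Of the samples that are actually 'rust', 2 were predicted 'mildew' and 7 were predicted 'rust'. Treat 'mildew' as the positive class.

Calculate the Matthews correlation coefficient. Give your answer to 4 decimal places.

0.3820

MCC = (TP·TN − FP·FN) / √((TP+FP)(TP+FN)(TN+FP)(TN+FN))
Numerator = 6·7 − 2·4 = 34
Denominator = √(8·10·9·11) = √7920 = 88.9944
MCC = 34 / 88.9944 = 0.3820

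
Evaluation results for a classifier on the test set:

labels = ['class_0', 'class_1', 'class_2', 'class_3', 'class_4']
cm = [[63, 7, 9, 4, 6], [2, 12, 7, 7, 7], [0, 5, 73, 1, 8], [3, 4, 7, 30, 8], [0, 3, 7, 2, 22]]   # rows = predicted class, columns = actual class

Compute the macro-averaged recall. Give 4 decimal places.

0.6271

Per-class recall (TP/(TP+FN)):
  class_0: TP=63, FN=2+0+3+0=5 → 63/68 = 0.92647
  class_1: TP=12, FN=7+5+4+3=19 → 12/31 = 0.38710
  class_2: TP=73, FN=9+7+7+7=30 → 73/103 = 0.70874
  class_3: TP=30, FN=4+7+1+2=14 → 30/44 = 0.68182
  class_4: TP=22, FN=6+7+8+8=29 → 22/51 = 0.43137
Macro-recall = mean = (0.92647 + 0.38710 + 0.70874 + 0.68182 + 0.43137) / 5 = 0.6271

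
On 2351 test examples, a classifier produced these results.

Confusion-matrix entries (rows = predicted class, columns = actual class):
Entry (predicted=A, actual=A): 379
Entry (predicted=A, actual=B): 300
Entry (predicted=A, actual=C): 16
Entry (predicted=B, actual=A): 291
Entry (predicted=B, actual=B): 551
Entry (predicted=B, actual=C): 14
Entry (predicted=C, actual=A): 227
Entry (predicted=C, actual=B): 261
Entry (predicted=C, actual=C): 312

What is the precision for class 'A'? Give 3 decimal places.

0.545

precision = TP/(TP+FP).
A: TP=379, FP=300+16=316 → 379/695 = 0.5453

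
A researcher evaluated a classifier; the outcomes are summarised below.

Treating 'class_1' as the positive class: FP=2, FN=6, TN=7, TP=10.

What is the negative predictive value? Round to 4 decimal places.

0.5385

NPV = TN/(TN+FN) = 7/(7+6) = 0.5385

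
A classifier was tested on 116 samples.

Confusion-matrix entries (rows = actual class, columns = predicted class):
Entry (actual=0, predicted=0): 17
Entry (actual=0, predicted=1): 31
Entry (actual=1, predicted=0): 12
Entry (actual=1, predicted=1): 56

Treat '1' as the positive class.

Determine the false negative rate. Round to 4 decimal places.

0.1765

FNR = FN/(FN+TP) = 12/(12+56) = 0.1765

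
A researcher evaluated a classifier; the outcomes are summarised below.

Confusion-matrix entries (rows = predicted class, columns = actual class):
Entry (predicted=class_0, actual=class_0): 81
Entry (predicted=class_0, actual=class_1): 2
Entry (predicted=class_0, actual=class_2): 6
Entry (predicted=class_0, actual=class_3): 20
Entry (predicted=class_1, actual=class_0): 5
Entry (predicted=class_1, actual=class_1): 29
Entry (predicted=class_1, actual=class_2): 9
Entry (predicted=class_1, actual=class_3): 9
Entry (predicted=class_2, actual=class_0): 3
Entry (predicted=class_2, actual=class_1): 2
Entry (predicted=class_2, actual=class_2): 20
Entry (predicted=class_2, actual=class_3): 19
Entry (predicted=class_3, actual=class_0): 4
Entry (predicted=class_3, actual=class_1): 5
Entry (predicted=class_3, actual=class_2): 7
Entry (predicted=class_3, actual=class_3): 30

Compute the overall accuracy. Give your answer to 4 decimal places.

0.6375

Accuracy = trace / total = (81+29+20+30=160) / 251 = 160/251 = 0.6375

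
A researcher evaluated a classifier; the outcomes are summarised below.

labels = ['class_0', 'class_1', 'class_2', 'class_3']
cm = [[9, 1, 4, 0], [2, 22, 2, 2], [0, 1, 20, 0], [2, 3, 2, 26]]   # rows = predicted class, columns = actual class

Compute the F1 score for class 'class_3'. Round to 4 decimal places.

Take TP from the diagonal, FP from the rest of the 'class_3' prediction marginal, FN from the rest of the 'class_3' actual marginal.
F1 score = 2·TP/(2·TP+FP+FN).
class_3: TP=26, FP=2+3+2=7, FN=0+2+0=2 → 52/61 = 0.85246

0.8525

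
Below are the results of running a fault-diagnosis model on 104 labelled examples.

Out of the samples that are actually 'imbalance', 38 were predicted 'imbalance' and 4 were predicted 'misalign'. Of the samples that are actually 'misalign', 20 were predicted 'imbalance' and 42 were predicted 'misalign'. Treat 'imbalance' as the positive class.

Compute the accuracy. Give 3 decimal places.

Accuracy = (TP+TN)/N = (38+42)/104 = 0.769

0.769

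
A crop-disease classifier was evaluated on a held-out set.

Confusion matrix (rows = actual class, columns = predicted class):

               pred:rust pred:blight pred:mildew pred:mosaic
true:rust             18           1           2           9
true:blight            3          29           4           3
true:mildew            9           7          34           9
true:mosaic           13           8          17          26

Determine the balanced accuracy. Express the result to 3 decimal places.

0.582

Balanced accuracy = mean of per-class recall.
  rust: recall = 18/30 = 0.6000
  blight: recall = 29/39 = 0.7436
  mildew: recall = 34/59 = 0.5763
  mosaic: recall = 26/64 = 0.4063
Mean = (0.6000 + 0.7436 + 0.5763 + 0.4063) / 4 = 0.582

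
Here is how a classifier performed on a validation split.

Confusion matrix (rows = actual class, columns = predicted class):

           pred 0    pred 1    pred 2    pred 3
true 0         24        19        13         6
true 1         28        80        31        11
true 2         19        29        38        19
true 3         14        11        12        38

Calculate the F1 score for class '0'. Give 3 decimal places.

0.327

Treat '0' as positive and all other classes as negative.
F1 score = 2·TP/(2·TP+FP+FN).
0: TP=24, FP=28+19+14=61, FN=19+13+6=38 → 48/147 = 0.3265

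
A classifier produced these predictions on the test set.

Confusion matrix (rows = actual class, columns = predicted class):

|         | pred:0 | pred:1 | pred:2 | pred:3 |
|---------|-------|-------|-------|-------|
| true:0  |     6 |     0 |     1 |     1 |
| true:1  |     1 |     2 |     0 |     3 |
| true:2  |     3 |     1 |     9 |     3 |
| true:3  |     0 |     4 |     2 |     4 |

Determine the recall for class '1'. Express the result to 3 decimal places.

One-vs-rest for '1': TP = diagonal; FP = other classes predicted '1'; FN = '1' predicted as other.
recall = TP/(TP+FN).
1: TP=2, FN=1+0+3=4 → 2/6 = 0.3333

0.333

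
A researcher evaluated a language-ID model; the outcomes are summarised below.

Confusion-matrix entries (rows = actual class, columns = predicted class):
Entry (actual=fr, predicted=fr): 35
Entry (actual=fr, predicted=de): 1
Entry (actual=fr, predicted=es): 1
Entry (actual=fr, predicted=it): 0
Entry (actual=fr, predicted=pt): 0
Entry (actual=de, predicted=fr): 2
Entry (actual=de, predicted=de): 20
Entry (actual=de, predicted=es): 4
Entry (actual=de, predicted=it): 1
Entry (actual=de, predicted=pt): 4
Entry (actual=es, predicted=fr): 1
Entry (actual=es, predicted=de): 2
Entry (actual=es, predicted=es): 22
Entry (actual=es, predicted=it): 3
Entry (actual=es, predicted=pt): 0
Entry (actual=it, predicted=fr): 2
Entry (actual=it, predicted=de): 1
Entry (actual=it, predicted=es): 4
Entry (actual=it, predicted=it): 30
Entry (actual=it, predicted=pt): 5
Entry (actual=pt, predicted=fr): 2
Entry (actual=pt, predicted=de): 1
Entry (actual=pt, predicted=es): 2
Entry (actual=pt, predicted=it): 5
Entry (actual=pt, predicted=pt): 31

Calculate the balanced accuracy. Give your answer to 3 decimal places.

0.769

Balanced accuracy = mean of per-class recall.
  fr: recall = 35/37 = 0.9459
  de: recall = 20/31 = 0.6452
  es: recall = 22/28 = 0.7857
  it: recall = 30/42 = 0.7143
  pt: recall = 31/41 = 0.7561
Mean = (0.9459 + 0.6452 + 0.7857 + 0.7143 + 0.7561) / 5 = 0.769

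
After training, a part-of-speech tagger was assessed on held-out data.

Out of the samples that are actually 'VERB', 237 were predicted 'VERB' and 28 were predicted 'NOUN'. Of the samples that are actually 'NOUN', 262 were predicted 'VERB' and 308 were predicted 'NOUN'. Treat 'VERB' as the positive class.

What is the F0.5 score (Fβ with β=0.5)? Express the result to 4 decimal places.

Fβ = (1+β²)·TP / ((1+β²)·TP + β²·FN + FP), with β²=1/4
= 1.25·237 / (1.25·237 + 0.25·28 + 262) = 0.5241

0.5241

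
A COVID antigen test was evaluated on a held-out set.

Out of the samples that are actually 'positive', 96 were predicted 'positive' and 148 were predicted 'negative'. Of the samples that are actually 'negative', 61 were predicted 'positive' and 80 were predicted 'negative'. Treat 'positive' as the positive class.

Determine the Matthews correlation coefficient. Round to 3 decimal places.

MCC = (TP·TN − FP·FN) / √((TP+FP)(TP+FN)(TN+FP)(TN+FN))
Numerator = 96·80 − 61·148 = -1348
Denominator = √(157·244·141·228) = √1231525584 = 35093.0988
MCC = -1348 / 35093.0988 = -0.038

-0.038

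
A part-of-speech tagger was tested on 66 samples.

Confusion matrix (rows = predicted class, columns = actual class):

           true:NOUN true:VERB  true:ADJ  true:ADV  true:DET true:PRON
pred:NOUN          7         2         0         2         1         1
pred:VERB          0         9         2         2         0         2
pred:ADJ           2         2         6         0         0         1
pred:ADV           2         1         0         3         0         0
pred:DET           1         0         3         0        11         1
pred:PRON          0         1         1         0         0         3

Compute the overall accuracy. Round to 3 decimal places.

Accuracy = trace / total = (7+9+6+3+11+3=39) / 66 = 39/66 = 0.591

0.591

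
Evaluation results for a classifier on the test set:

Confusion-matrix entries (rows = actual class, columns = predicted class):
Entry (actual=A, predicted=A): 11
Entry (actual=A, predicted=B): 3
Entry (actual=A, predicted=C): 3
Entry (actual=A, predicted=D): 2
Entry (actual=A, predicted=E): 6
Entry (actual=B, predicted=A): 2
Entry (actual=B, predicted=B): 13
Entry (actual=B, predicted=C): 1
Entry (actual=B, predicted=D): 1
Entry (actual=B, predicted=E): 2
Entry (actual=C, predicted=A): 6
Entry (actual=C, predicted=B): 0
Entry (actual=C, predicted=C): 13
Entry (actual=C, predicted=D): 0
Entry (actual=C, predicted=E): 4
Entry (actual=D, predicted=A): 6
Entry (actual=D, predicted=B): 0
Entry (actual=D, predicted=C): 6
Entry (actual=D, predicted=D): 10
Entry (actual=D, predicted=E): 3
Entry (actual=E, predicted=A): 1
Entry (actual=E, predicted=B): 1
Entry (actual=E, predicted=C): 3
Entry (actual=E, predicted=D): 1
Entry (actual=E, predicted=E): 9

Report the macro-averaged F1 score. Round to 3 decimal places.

Per-class F1 score (2·TP/(2·TP+FP+FN)):
  A: TP=11, FP=2+6+6+1=15, FN=3+3+2+6=14 → 22/51 = 0.4314
  B: TP=13, FP=3+0+0+1=4, FN=2+1+1+2=6 → 26/36 = 0.7222
  C: TP=13, FP=3+1+6+3=13, FN=6+0+0+4=10 → 26/49 = 0.5306
  D: TP=10, FP=2+1+0+1=4, FN=6+0+6+3=15 → 20/39 = 0.5128
  E: TP=9, FP=6+2+4+3=15, FN=1+1+3+1=6 → 18/39 = 0.4615
Macro-F1 score = mean = (0.4314 + 0.7222 + 0.5306 + 0.5128 + 0.4615) / 5 = 0.532

0.532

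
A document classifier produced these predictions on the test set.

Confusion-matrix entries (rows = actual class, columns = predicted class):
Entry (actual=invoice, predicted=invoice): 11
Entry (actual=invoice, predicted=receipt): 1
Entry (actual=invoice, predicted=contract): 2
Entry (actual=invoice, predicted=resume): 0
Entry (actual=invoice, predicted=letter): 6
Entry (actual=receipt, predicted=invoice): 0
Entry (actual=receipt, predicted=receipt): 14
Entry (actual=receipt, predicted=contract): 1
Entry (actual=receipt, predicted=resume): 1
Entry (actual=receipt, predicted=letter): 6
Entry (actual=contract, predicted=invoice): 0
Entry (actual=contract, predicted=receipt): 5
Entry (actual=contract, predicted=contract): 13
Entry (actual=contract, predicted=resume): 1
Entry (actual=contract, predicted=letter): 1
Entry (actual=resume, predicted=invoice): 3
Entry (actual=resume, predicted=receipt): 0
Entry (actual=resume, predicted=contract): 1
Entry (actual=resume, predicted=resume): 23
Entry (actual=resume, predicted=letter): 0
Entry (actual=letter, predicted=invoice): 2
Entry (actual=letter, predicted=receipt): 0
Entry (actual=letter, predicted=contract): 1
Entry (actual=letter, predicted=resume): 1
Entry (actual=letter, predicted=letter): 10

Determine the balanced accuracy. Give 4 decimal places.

0.6805

Balanced accuracy = mean of per-class recall.
  invoice: recall = 11/20 = 0.55000
  receipt: recall = 14/22 = 0.63636
  contract: recall = 13/20 = 0.65000
  resume: recall = 23/27 = 0.85185
  letter: recall = 10/14 = 0.71429
Mean = (0.55000 + 0.63636 + 0.65000 + 0.85185 + 0.71429) / 5 = 0.6805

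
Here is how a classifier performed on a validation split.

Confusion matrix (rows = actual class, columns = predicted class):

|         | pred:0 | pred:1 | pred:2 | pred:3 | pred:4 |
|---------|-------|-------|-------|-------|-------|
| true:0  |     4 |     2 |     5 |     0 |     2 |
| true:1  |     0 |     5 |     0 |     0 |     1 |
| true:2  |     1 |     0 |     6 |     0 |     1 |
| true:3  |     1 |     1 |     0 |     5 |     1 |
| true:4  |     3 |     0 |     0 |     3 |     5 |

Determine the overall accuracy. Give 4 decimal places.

Accuracy = trace / total = (4+5+6+5+5=25) / 46 = 25/46 = 0.5435

0.5435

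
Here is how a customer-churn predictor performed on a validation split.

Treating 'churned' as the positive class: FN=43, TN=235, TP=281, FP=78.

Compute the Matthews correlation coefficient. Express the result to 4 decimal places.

MCC = (TP·TN − FP·FN) / √((TP+FP)(TP+FN)(TN+FP)(TN+FN))
Numerator = 281·235 − 78·43 = 62681
Denominator = √(359·324·313·278) = √10121120424 = 100603.7794
MCC = 62681 / 100603.7794 = 0.6230

0.6230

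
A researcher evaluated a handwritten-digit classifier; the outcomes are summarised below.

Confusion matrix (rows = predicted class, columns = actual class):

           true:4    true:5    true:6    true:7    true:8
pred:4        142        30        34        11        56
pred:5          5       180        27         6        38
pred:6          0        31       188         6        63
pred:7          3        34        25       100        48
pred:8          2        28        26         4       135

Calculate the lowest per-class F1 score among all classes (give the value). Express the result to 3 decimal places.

0.505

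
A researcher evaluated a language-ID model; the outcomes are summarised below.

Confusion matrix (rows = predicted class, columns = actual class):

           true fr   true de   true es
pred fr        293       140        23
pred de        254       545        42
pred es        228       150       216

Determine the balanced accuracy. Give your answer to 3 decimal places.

0.600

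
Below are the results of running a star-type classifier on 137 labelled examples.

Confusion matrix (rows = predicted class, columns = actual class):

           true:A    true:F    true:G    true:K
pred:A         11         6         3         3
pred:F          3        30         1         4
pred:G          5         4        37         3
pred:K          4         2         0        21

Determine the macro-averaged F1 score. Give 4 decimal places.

0.6937

Per-class F1 score (2·TP/(2·TP+FP+FN)):
  A: TP=11, FP=6+3+3=12, FN=3+5+4=12 → 22/46 = 0.47826
  F: TP=30, FP=3+1+4=8, FN=6+4+2=12 → 60/80 = 0.75000
  G: TP=37, FP=5+4+3=12, FN=3+1+0=4 → 74/90 = 0.82222
  K: TP=21, FP=4+2+0=6, FN=3+4+3=10 → 42/58 = 0.72414
Macro-F1 score = mean = (0.47826 + 0.75000 + 0.82222 + 0.72414) / 4 = 0.6937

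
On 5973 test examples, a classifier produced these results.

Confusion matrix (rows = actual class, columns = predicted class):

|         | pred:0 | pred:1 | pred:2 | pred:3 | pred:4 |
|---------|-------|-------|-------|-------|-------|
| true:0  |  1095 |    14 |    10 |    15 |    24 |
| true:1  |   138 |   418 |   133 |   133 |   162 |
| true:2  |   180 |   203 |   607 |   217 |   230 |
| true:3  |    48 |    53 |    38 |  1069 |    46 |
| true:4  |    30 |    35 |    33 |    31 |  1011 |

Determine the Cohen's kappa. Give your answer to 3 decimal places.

0.629

Observed agreement pₒ = trace/N = 4200/5973 = 0.7032
Expected agreement pₑ = Σ (rowᵢ·colᵢ)/N² = (1158·1491 + 984·723 + 1437·821 + 1254·1465 + 1140·1473)/5973² = 0.2000
κ = (pₒ − pₑ)/(1 − pₑ) = (0.7032 − 0.2000)/(1 − 0.2000) = 0.629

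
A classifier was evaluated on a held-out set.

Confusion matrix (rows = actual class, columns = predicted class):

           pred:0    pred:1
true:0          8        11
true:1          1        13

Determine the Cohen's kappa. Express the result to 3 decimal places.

0.320

Observed agreement pₒ = trace/N = 21/33 = 0.6364
Expected agreement pₑ = Σ (rowᵢ·colᵢ)/N² = (19·9 + 14·24)/33² = 0.4656
κ = (pₒ − pₑ)/(1 − pₑ) = (0.6364 − 0.4656)/(1 − 0.4656) = 0.320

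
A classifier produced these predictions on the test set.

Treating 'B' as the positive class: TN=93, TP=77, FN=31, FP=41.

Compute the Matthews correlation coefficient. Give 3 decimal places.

MCC = (TP·TN − FP·FN) / √((TP+FP)(TP+FN)(TN+FP)(TN+FN))
Numerator = 77·93 − 41·31 = 5890
Denominator = √(118·108·134·124) = √211754304 = 14551.7801
MCC = 5890 / 14551.7801 = 0.405

0.405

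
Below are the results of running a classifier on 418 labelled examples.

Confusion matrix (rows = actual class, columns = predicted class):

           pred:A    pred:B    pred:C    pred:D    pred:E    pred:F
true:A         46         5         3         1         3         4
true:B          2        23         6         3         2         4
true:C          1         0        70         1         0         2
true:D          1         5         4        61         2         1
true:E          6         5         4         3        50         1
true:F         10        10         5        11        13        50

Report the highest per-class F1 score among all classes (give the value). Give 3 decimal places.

0.843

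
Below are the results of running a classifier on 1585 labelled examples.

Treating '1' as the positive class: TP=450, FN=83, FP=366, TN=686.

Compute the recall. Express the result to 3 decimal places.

0.844

Recall = TP/(TP+FN) = 450/(450+83) = 450/533 = 0.844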